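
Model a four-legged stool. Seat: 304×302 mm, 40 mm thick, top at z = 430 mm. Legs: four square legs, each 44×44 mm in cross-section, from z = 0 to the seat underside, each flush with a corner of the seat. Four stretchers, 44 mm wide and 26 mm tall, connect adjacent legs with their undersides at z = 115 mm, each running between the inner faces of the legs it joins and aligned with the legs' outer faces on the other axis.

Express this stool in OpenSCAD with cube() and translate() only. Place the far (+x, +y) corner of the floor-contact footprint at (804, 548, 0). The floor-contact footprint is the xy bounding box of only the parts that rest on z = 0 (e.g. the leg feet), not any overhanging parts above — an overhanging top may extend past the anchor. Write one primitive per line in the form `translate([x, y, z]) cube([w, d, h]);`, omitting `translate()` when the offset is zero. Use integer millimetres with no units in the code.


// leg_h = 430 - 40 = 390
// stretcher span = 304 - 2*44 = 216
translate([500, 246, 390]) cube([304, 302, 40]);
translate([500, 246, 0]) cube([44, 44, 390]);
translate([760, 246, 0]) cube([44, 44, 390]);
translate([500, 504, 0]) cube([44, 44, 390]);
translate([760, 504, 0]) cube([44, 44, 390]);
translate([544, 246, 115]) cube([216, 44, 26]);
translate([544, 504, 115]) cube([216, 44, 26]);
translate([500, 290, 115]) cube([44, 214, 26]);
translate([760, 290, 115]) cube([44, 214, 26]);


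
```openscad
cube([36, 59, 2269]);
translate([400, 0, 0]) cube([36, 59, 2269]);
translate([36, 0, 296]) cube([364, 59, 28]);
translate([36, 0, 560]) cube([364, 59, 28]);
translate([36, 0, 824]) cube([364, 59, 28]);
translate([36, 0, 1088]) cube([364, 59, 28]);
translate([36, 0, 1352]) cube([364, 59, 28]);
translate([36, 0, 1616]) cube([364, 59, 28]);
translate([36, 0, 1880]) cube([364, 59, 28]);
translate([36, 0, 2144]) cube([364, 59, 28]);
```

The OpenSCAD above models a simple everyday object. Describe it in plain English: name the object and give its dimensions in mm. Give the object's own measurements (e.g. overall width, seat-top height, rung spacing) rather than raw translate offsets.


A straight ladder. Two 36×59 mm vertical rails, 2269 mm tall, stand 436 mm apart (outside-to-outside) with their front faces coplanar on the −y side. 8 rungs, each 59 mm deep and 28 mm tall, span between the inner faces of the rails, front faces flush with the rails. The lowest rung's underside is at z = 296 mm and rungs are spaced 264 mm apart (underside to underside).


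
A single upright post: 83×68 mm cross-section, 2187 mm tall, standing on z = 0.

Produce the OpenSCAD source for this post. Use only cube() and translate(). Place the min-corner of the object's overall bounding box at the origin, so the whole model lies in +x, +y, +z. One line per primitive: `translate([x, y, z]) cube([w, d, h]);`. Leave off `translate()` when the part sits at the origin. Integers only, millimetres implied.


cube([83, 68, 2187]);


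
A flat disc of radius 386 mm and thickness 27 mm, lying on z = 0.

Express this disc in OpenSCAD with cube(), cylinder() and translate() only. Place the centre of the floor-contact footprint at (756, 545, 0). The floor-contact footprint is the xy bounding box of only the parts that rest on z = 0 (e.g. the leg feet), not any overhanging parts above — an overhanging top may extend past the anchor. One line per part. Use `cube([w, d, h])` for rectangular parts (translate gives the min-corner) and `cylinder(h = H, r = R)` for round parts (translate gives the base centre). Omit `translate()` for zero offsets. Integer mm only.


translate([756, 545, 0]) cylinder(h = 27, r = 386);


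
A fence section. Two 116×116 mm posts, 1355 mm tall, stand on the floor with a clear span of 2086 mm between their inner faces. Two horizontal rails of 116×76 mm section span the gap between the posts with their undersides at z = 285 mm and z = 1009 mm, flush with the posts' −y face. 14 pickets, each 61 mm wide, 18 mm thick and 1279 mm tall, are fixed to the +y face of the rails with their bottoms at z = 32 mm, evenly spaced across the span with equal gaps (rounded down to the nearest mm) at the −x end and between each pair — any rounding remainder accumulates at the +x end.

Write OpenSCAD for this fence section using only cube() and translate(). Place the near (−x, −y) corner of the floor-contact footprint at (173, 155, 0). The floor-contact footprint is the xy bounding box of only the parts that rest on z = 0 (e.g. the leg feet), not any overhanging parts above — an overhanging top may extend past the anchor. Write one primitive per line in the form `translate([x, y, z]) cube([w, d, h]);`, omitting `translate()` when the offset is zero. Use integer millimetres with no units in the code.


translate([173, 155, 0]) cube([116, 116, 1355]);
translate([2375, 155, 0]) cube([116, 116, 1355]);
translate([289, 155, 285]) cube([2086, 116, 76]);
translate([289, 155, 1009]) cube([2086, 116, 76]);
translate([371, 271, 32]) cube([61, 18, 1279]);
translate([514, 271, 32]) cube([61, 18, 1279]);
translate([657, 271, 32]) cube([61, 18, 1279]);
translate([800, 271, 32]) cube([61, 18, 1279]);
translate([943, 271, 32]) cube([61, 18, 1279]);
translate([1086, 271, 32]) cube([61, 18, 1279]);
translate([1229, 271, 32]) cube([61, 18, 1279]);
translate([1372, 271, 32]) cube([61, 18, 1279]);
translate([1515, 271, 32]) cube([61, 18, 1279]);
translate([1658, 271, 32]) cube([61, 18, 1279]);
translate([1801, 271, 32]) cube([61, 18, 1279]);
translate([1944, 271, 32]) cube([61, 18, 1279]);
translate([2087, 271, 32]) cube([61, 18, 1279]);
translate([2230, 271, 32]) cube([61, 18, 1279]);


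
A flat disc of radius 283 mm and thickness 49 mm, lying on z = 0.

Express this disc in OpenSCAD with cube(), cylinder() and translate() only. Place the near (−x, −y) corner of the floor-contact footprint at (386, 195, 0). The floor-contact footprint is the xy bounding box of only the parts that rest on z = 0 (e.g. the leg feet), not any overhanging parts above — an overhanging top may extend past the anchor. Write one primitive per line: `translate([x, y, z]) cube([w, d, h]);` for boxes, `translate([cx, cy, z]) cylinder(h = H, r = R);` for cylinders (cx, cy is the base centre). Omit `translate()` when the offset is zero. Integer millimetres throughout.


translate([669, 478, 0]) cylinder(h = 49, r = 283);


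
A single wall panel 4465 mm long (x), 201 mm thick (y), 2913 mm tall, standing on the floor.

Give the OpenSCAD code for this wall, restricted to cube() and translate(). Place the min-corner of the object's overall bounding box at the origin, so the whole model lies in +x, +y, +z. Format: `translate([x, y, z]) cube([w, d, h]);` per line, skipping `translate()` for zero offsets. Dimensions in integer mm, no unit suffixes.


cube([4465, 201, 2913]);


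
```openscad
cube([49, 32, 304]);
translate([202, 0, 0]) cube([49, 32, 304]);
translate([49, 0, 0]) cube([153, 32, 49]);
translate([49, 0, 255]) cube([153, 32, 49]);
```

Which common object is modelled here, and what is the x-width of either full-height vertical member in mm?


A picture frame. The border width is 49 mm.

Four thin pieces enclosing a rectangular opening — a picture frame. The two full-height stiles are 304 mm tall; the top rail sits at z = 255 and is 49 mm tall, so the border above the opening is 304 − 255 = 49 mm, matching the stile x-width.


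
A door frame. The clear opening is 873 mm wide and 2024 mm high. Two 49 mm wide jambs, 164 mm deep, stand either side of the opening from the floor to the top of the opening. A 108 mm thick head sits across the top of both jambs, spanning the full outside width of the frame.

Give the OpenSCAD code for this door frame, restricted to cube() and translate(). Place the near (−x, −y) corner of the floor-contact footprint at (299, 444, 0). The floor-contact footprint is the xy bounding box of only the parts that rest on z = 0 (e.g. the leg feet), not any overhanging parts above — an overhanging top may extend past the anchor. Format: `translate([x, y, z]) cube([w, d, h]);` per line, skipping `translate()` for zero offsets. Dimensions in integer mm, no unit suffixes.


translate([299, 444, 0]) cube([49, 164, 2024]);
translate([1221, 444, 0]) cube([49, 164, 2024]);
translate([299, 444, 2024]) cube([971, 164, 108]);


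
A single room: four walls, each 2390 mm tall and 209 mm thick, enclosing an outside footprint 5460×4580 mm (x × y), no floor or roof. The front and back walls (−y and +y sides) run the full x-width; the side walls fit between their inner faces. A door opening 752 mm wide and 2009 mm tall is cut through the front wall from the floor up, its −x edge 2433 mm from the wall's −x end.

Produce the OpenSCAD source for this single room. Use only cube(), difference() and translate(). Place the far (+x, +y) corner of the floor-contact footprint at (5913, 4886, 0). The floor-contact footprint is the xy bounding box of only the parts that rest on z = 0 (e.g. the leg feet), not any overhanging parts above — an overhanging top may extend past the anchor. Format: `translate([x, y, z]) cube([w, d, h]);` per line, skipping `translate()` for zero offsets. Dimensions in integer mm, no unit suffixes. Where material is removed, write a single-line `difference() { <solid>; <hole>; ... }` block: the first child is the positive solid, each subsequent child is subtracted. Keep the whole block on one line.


difference() { translate([453, 306, 0]) cube([5460, 209, 2390]); translate([2886, 306, 0]) cube([752, 209, 2009]); }
translate([453, 4677, 0]) cube([5460, 209, 2390]);
translate([453, 515, 0]) cube([209, 4162, 2390]);
translate([5704, 515, 0]) cube([209, 4162, 2390]);


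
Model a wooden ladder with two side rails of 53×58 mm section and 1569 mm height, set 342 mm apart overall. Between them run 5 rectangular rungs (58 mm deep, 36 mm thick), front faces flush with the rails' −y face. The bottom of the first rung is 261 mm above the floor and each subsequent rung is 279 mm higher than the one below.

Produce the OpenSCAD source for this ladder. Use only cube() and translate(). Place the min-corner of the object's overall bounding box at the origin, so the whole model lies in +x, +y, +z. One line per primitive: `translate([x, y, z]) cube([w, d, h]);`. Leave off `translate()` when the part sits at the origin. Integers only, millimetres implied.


cube([53, 58, 1569]);
translate([289, 0, 0]) cube([53, 58, 1569]);
translate([53, 0, 261]) cube([236, 58, 36]);
translate([53, 0, 540]) cube([236, 58, 36]);
translate([53, 0, 819]) cube([236, 58, 36]);
translate([53, 0, 1098]) cube([236, 58, 36]);
translate([53, 0, 1377]) cube([236, 58, 36]);


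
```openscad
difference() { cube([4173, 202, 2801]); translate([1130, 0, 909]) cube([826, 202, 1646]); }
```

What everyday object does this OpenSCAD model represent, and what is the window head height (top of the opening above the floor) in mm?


A wall with a window opening. The window head height is 2555 mm.

A wall with a rectangular opening subtracted — a window. Sill at z = 909, opening 1646 mm tall, so the head is at 909 + 1646 = 2555 mm.


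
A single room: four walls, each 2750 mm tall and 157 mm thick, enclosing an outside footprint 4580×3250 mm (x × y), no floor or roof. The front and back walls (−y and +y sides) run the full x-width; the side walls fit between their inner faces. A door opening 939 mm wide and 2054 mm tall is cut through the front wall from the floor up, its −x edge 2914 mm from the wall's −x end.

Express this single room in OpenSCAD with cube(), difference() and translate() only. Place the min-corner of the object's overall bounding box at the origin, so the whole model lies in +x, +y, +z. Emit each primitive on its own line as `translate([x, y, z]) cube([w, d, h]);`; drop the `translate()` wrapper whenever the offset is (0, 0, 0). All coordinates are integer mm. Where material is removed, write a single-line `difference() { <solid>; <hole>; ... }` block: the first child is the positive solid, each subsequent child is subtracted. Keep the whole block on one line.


difference() { cube([4580, 157, 2750]); translate([2914, 0, 0]) cube([939, 157, 2054]); }
translate([0, 3093, 0]) cube([4580, 157, 2750]);
translate([0, 157, 0]) cube([157, 2936, 2750]);
translate([4423, 157, 0]) cube([157, 2936, 2750]);


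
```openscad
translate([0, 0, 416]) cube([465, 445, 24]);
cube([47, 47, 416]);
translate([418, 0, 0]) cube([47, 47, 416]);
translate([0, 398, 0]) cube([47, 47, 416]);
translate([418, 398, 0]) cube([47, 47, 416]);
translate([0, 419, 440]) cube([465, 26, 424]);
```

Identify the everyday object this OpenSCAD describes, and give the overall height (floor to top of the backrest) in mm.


A chair. The overall height is 864 mm.

A slab on four corner posts with a tall panel at the back — a chair. The seat slab sits at z = 416 with thickness 24, and the 424 mm backrest starts at the seat top, so the overall height is 416 + 24 + 424 = 864 mm.


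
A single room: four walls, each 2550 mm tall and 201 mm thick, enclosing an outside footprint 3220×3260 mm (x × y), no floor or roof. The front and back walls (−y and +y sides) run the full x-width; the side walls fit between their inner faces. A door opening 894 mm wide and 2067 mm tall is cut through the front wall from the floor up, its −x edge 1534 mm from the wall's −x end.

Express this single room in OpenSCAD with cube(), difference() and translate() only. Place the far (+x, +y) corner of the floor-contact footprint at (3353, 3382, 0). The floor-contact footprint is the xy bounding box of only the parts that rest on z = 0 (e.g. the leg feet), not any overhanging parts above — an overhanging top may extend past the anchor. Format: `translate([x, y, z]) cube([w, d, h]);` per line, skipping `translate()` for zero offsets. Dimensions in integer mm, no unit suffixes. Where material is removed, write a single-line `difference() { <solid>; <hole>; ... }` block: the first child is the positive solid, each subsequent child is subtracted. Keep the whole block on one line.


difference() { translate([133, 122, 0]) cube([3220, 201, 2550]); translate([1667, 122, 0]) cube([894, 201, 2067]); }
translate([133, 3181, 0]) cube([3220, 201, 2550]);
translate([133, 323, 0]) cube([201, 2858, 2550]);
translate([3152, 323, 0]) cube([201, 2858, 2550]);


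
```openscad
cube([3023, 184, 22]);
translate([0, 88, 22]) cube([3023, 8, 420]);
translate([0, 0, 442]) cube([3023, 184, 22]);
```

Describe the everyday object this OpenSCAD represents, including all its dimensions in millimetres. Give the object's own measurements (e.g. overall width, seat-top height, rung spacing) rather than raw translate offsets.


An I-beam lying along x, 3023 mm long. Overall section height 464 mm. Two flanges 184 mm wide (y) and 22 mm thick, one on the floor and one at the top; a web 8 mm thick runs between them, centred on the flange width.


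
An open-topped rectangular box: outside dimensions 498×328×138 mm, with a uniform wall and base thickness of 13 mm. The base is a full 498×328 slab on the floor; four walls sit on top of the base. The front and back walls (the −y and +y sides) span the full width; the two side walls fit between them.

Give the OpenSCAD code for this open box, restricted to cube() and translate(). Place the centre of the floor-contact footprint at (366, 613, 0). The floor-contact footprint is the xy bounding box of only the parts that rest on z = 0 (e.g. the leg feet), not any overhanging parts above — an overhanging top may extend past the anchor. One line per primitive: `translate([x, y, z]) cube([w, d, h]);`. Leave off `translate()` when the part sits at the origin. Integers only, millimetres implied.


translate([117, 449, 0]) cube([498, 328, 13]);
translate([117, 449, 13]) cube([498, 13, 125]);
translate([117, 764, 13]) cube([498, 13, 125]);
translate([117, 462, 13]) cube([13, 302, 125]);
translate([602, 462, 13]) cube([13, 302, 125]);


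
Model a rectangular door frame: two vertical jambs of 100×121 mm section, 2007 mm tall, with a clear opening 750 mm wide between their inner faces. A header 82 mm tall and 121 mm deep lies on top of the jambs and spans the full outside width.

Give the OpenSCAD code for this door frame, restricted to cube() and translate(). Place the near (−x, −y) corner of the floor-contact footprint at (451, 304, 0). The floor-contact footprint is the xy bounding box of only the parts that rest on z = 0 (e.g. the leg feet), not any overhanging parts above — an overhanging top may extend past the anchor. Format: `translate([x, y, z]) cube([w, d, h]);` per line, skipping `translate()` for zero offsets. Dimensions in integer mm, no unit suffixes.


translate([451, 304, 0]) cube([100, 121, 2007]);
translate([1301, 304, 0]) cube([100, 121, 2007]);
translate([451, 304, 2007]) cube([950, 121, 82]);


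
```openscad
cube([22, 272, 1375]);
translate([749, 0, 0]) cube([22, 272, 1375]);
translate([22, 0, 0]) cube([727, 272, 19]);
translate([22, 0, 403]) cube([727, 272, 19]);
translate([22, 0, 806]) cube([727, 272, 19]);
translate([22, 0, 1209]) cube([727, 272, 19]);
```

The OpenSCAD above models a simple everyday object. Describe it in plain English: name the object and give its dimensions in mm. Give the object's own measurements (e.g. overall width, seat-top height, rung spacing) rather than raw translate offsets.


An open bookshelf. Two side panels, each 22 mm thick, 272 mm deep and 1375 mm tall, stand 771 mm apart (outside-to-outside). Between them sit 4 shelves, each 19 mm thick and 272 mm deep, spanning the full gap between the sides. The bottom shelf rests on the floor (its underside at z = 0) and the clear gap between one shelf's top and the next shelf's underside is 384 mm.


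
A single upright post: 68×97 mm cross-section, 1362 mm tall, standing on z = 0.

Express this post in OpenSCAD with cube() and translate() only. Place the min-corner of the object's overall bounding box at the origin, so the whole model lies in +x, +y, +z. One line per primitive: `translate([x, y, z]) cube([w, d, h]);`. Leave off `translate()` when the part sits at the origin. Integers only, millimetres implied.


cube([68, 97, 1362]);


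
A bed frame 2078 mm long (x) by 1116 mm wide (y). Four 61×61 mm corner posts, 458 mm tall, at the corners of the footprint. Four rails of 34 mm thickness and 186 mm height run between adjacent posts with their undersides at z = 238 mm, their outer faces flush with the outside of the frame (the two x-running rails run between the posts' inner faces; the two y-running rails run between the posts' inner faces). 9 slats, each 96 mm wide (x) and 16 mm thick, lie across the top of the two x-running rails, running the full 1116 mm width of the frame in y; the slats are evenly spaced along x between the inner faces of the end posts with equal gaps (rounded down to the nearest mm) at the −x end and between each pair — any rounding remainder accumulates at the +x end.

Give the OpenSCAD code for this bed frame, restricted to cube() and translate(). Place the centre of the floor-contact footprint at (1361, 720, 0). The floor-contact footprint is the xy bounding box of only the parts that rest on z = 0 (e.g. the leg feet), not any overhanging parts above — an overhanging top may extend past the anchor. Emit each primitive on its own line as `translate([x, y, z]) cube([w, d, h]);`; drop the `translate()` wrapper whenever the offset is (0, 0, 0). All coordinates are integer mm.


// slat z = rail_z + rail_h = 238 + 186 = 424
// slat gap = ⌊(1956 − 9·96) / 10⌋ = 109
translate([322, 162, 0]) cube([61, 61, 458]);
translate([322, 1217, 0]) cube([61, 61, 458]);
translate([2339, 162, 0]) cube([61, 61, 458]);
translate([2339, 1217, 0]) cube([61, 61, 458]);
translate([383, 162, 238]) cube([1956, 34, 186]);
translate([383, 1244, 238]) cube([1956, 34, 186]);
translate([322, 223, 238]) cube([34, 994, 186]);
translate([2366, 223, 238]) cube([34, 994, 186]);
translate([492, 162, 424]) cube([96, 1116, 16]);
translate([697, 162, 424]) cube([96, 1116, 16]);
translate([902, 162, 424]) cube([96, 1116, 16]);
translate([1107, 162, 424]) cube([96, 1116, 16]);
translate([1312, 162, 424]) cube([96, 1116, 16]);
translate([1517, 162, 424]) cube([96, 1116, 16]);
translate([1722, 162, 424]) cube([96, 1116, 16]);
translate([1927, 162, 424]) cube([96, 1116, 16]);
translate([2132, 162, 424]) cube([96, 1116, 16]);


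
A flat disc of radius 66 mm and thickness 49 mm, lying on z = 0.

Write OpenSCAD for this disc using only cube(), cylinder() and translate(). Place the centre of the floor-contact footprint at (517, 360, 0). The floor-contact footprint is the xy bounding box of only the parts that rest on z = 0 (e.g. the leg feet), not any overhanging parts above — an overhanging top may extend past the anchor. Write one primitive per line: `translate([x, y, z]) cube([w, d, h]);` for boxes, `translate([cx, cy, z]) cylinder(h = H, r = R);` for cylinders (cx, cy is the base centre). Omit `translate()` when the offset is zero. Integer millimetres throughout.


translate([517, 360, 0]) cylinder(h = 49, r = 66);


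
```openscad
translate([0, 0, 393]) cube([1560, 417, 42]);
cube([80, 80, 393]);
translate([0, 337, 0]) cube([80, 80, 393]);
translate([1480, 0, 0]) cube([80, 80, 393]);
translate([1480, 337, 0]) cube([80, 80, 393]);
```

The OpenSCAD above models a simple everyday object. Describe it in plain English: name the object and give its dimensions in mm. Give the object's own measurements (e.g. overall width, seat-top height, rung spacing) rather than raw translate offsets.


A bench: a 1560×417 mm seat slab, 42 mm thick, top at z = 435 mm, on four 80×80 mm square legs flush with the seat corners and standing on z = 0.


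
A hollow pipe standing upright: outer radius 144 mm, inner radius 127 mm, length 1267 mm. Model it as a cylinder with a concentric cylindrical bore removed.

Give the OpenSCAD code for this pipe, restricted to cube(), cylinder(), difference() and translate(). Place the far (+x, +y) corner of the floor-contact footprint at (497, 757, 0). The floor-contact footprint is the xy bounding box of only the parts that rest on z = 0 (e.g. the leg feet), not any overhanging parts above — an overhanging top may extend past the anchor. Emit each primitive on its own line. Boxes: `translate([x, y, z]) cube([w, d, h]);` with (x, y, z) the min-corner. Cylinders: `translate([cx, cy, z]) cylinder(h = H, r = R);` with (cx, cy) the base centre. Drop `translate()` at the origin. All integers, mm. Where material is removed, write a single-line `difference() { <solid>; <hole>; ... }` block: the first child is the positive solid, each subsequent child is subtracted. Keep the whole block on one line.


difference() { translate([353, 613, 0]) cylinder(h = 1267, r = 144); translate([353, 613, 0]) cylinder(h = 1267, r = 127); }


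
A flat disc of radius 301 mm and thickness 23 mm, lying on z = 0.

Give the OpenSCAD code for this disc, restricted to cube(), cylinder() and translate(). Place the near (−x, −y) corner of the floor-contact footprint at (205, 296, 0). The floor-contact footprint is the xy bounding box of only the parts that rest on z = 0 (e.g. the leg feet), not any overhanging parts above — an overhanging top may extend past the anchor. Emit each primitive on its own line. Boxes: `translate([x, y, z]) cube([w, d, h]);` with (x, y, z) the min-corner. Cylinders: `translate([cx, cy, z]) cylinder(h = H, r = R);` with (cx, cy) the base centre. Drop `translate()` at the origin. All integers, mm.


translate([506, 597, 0]) cylinder(h = 23, r = 301);


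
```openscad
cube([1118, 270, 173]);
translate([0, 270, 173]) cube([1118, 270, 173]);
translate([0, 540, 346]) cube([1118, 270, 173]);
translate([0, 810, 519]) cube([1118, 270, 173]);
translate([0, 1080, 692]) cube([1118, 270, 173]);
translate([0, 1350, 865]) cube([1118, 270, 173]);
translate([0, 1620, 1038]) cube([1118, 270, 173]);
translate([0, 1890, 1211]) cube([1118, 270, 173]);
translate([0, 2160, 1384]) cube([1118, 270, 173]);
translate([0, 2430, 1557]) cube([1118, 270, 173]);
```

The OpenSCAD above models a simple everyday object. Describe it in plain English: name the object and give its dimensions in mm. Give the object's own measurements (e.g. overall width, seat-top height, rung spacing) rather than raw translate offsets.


A straight staircase of 10 solid steps. Each step is 1118 mm wide (x), 270 mm deep (y, the going) and 173 mm tall (the rise). The first step rests on the floor; each subsequent step sits one going further in +y and one rise higher in +z, directly behind and above the previous step with no overlap.


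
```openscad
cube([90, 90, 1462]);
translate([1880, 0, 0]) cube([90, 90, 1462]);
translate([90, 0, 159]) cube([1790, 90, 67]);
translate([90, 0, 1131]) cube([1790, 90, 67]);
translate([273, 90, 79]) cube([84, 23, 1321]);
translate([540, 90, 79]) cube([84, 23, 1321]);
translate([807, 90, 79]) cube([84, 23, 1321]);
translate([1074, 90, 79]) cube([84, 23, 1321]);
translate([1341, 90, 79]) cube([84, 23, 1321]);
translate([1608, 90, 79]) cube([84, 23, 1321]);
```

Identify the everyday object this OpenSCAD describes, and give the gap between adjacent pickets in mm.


A fence section. The picket gap is 183 mm.

Two posts, two rails, 6 pickets — a fence section. Span 1790 mm holds 6 pickets of 84 mm with 7 equal gaps: ⌊(1790 − 6·84) / 7⌋ = 183 mm.


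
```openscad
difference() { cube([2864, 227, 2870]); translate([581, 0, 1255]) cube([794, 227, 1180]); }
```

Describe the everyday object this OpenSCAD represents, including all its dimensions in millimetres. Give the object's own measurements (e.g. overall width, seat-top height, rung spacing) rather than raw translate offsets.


A wall 2864 mm long (x), 227 mm thick (y), 2870 mm tall, with a rectangular window opening cut through it. The opening is 794 mm wide and 1180 mm tall; its sill is at z = 1255 mm and its near (−x) edge is 581 mm from the wall's −x end. The opening passes through the full wall thickness.


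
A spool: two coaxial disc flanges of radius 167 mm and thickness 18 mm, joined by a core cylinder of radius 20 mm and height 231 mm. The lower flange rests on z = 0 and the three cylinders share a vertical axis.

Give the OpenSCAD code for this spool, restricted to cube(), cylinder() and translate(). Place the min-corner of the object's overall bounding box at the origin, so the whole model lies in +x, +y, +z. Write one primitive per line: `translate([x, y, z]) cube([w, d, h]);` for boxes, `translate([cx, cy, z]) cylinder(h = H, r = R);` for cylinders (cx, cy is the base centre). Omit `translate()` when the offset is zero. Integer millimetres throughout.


translate([167, 167, 0]) cylinder(h = 18, r = 167);
translate([167, 167, 18]) cylinder(h = 231, r = 20);
translate([167, 167, 249]) cylinder(h = 18, r = 167);


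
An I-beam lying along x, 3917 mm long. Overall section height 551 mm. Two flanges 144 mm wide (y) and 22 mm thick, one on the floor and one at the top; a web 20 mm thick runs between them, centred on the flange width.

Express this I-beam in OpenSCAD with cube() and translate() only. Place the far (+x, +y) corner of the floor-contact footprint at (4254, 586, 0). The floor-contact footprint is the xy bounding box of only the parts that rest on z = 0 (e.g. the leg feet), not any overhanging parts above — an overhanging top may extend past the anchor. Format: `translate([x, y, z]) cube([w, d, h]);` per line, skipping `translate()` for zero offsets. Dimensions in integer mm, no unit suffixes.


translate([337, 442, 0]) cube([3917, 144, 22]);
translate([337, 504, 22]) cube([3917, 20, 507]);
translate([337, 442, 529]) cube([3917, 144, 22]);


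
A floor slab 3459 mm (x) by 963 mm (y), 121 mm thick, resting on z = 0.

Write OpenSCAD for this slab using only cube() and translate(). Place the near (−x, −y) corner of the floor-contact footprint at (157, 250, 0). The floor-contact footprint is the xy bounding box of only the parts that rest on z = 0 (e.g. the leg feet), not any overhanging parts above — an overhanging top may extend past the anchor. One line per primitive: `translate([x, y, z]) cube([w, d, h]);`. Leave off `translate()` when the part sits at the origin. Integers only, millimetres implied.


translate([157, 250, 0]) cube([3459, 963, 121]);


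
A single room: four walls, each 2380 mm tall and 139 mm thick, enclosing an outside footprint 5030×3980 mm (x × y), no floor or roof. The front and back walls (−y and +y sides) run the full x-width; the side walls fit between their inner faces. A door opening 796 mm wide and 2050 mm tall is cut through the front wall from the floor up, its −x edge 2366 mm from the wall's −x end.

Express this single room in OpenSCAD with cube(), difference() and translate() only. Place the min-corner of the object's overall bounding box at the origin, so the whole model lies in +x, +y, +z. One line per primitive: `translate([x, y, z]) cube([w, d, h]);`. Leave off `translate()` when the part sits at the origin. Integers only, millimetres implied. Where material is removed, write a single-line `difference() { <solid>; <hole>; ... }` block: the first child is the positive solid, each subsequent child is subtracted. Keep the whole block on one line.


difference() { cube([5030, 139, 2380]); translate([2366, 0, 0]) cube([796, 139, 2050]); }
translate([0, 3841, 0]) cube([5030, 139, 2380]);
translate([0, 139, 0]) cube([139, 3702, 2380]);
translate([4891, 139, 0]) cube([139, 3702, 2380]);


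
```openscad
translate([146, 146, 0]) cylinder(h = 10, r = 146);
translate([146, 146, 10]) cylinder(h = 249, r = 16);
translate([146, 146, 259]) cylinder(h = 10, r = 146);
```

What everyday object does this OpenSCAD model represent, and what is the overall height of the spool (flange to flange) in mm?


A spool. The overall height is 269 mm.

Three coaxial cylinders, large–small–large — a spool. Two 10 mm flanges and a 249 mm core give 10 + 249 + 10 = 269 mm.


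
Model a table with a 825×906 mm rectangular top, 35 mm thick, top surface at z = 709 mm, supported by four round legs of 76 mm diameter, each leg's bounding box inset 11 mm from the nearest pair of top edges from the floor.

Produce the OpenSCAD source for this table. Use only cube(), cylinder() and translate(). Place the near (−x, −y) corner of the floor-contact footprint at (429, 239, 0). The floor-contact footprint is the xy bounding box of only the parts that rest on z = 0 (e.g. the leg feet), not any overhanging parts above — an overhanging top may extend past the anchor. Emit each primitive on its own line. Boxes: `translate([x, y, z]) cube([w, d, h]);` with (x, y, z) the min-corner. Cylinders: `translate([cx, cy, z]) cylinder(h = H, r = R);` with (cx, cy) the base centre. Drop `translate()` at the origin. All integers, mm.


translate([418, 228, 674]) cube([825, 906, 35]);
translate([467, 277, 0]) cylinder(h = 674, r = 38);
translate([1194, 277, 0]) cylinder(h = 674, r = 38);
translate([467, 1085, 0]) cylinder(h = 674, r = 38);
translate([1194, 1085, 0]) cylinder(h = 674, r = 38);


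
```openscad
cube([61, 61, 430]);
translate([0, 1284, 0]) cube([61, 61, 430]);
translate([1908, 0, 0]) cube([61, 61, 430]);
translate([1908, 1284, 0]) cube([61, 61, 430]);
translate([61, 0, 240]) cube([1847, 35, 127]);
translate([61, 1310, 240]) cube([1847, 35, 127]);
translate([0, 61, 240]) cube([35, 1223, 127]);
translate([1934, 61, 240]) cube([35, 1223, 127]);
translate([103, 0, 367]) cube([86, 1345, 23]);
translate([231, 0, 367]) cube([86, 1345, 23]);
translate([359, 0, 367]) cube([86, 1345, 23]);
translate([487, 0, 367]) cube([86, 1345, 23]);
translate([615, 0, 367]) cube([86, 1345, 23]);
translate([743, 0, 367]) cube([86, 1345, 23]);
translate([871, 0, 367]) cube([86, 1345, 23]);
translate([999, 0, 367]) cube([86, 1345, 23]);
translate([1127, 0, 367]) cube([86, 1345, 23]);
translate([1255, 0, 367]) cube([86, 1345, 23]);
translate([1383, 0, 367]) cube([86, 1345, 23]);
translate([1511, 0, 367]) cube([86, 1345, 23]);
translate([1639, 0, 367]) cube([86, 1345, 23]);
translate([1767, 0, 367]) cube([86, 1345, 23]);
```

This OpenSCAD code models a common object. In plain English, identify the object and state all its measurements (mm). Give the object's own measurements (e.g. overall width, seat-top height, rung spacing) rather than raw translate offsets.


A bed frame 1969 mm long (x) by 1345 mm wide (y). Four 61×61 mm corner posts, 430 mm tall, at the corners of the footprint. Four rails of 35 mm thickness and 127 mm height run between adjacent posts with their undersides at z = 240 mm, their outer faces flush with the outside of the frame (the two x-running rails run between the posts' inner faces; the two y-running rails run between the posts' inner faces). 14 slats, each 86 mm wide (x) and 23 mm thick, lie across the top of the two x-running rails, running the full 1345 mm width of the frame in y; along x they sit between the end posts with a 42 mm gap after the −x posts and between neighbouring slats, leaving 55 mm before the +x posts.


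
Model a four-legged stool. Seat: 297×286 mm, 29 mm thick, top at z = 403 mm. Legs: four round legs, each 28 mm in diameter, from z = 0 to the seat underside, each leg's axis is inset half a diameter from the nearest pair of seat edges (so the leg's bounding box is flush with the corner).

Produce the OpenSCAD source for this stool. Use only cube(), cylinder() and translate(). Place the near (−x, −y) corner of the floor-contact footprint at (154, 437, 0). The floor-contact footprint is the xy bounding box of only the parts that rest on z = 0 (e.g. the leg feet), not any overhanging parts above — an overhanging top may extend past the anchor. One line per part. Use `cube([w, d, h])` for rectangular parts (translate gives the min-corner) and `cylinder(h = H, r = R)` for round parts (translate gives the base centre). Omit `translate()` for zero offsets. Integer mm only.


translate([154, 437, 374]) cube([297, 286, 29]);
translate([168, 451, 0]) cylinder(h = 374, r = 14);
translate([437, 451, 0]) cylinder(h = 374, r = 14);
translate([168, 709, 0]) cylinder(h = 374, r = 14);
translate([437, 709, 0]) cylinder(h = 374, r = 14);


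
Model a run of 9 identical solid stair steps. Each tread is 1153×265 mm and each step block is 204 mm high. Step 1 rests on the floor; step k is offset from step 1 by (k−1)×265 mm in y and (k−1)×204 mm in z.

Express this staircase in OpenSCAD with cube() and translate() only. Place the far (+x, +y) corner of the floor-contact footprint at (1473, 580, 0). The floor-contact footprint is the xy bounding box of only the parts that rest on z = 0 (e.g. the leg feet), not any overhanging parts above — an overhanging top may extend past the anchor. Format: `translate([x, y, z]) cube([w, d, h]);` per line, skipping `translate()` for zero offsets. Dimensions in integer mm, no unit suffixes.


translate([320, 315, 0]) cube([1153, 265, 204]);
translate([320, 580, 204]) cube([1153, 265, 204]);
translate([320, 845, 408]) cube([1153, 265, 204]);
translate([320, 1110, 612]) cube([1153, 265, 204]);
translate([320, 1375, 816]) cube([1153, 265, 204]);
translate([320, 1640, 1020]) cube([1153, 265, 204]);
translate([320, 1905, 1224]) cube([1153, 265, 204]);
translate([320, 2170, 1428]) cube([1153, 265, 204]);
translate([320, 2435, 1632]) cube([1153, 265, 204]);


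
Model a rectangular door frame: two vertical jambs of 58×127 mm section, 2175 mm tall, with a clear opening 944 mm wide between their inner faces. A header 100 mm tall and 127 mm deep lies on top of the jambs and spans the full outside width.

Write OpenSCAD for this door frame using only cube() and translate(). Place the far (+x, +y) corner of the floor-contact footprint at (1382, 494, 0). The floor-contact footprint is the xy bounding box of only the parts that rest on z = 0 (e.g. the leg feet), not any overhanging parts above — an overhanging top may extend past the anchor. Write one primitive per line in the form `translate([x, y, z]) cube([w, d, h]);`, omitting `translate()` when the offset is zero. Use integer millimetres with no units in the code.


translate([322, 367, 0]) cube([58, 127, 2175]);
translate([1324, 367, 0]) cube([58, 127, 2175]);
translate([322, 367, 2175]) cube([1060, 127, 100]);


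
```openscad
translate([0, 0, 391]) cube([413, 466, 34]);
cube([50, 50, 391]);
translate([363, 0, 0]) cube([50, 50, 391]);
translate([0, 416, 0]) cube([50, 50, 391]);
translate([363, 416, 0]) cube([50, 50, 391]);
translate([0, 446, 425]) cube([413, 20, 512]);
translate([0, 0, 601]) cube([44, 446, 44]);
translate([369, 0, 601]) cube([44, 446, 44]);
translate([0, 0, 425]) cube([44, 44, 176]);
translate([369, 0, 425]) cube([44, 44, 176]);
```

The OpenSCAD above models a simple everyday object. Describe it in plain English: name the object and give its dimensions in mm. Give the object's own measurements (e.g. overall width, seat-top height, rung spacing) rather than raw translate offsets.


A chair. The seat is a 413×466×34 mm slab with its top at z = 425 mm, on four 50×50 mm corner legs (flush with the seat edges, standing on z = 0). A flat backrest 20 mm thick, 512 mm tall, spans the full seat width and rises from the seat top along its +y edge, rear face flush with the rear of the seat. Two armrests of 44×44 mm section run along each side from the seat's front edge to the front of the backrest, top faces 220 mm above the seat top and outer faces flush with the seat's x-edges; a 44×44 mm post under the front of each armrest stands on the seat at the front corner.


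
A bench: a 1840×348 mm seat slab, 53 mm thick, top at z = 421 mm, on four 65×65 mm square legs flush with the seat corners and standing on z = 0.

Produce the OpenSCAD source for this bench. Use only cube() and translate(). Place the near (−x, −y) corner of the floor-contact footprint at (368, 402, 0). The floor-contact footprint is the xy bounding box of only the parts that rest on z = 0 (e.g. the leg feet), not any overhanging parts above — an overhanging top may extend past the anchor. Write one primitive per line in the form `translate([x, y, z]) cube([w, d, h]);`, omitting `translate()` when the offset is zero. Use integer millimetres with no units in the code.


translate([368, 402, 368]) cube([1840, 348, 53]);
translate([368, 402, 0]) cube([65, 65, 368]);
translate([368, 685, 0]) cube([65, 65, 368]);
translate([2143, 402, 0]) cube([65, 65, 368]);
translate([2143, 685, 0]) cube([65, 65, 368]);


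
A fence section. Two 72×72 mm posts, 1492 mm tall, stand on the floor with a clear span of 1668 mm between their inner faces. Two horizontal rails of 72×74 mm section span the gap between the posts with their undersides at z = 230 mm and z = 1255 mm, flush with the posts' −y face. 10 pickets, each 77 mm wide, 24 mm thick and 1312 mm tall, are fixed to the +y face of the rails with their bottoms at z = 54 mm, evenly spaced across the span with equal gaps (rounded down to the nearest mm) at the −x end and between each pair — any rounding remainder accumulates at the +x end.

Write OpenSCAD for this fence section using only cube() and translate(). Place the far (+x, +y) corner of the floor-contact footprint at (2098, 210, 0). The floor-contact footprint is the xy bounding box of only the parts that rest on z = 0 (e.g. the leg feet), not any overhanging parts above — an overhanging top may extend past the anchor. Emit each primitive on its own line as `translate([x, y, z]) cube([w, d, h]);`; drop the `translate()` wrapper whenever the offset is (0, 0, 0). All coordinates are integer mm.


translate([286, 138, 0]) cube([72, 72, 1492]);
translate([2026, 138, 0]) cube([72, 72, 1492]);
translate([358, 138, 230]) cube([1668, 72, 74]);
translate([358, 138, 1255]) cube([1668, 72, 74]);
translate([439, 210, 54]) cube([77, 24, 1312]);
translate([597, 210, 54]) cube([77, 24, 1312]);
translate([755, 210, 54]) cube([77, 24, 1312]);
translate([913, 210, 54]) cube([77, 24, 1312]);
translate([1071, 210, 54]) cube([77, 24, 1312]);
translate([1229, 210, 54]) cube([77, 24, 1312]);
translate([1387, 210, 54]) cube([77, 24, 1312]);
translate([1545, 210, 54]) cube([77, 24, 1312]);
translate([1703, 210, 54]) cube([77, 24, 1312]);
translate([1861, 210, 54]) cube([77, 24, 1312]);
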